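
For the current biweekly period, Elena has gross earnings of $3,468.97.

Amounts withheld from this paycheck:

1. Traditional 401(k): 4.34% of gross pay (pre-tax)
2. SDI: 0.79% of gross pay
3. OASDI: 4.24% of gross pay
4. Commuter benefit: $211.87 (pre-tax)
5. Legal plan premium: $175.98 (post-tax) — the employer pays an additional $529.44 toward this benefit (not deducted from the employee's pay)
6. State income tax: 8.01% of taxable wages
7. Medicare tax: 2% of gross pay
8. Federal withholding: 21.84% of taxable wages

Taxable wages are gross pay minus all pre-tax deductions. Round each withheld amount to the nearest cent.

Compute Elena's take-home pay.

Commuter benefit: $211.87
Traditional 401(k): $3,468.97 × 0.0434 = $150.55
Pre-tax total = $211.87 + $150.55 = $362.42
Taxable wages = $3,468.97 − $362.42 = $3,106.55
State income tax: $3,106.55 × 0.0801 = $248.83
Federal withholding: $3,106.55 × 0.2184 = $678.47
OASDI: $3,468.97 × 0.0424 = $147.08
Medicare tax: $3,468.97 × 0.02 = $69.38
SDI: $3,468.97 × 0.0079 = $27.40
Legal plan premium: $175.98
(Employer's $529.44 toward legal plan premium is not withheld from the employee.)
Total deductions = $211.87 + $150.55 + $248.83 + $678.47 + $147.08 + $69.38 + $27.40 + $175.98 = $1,709.56
Net pay = $3,468.97 − $1,709.56 = $1,759.41

$1,759.41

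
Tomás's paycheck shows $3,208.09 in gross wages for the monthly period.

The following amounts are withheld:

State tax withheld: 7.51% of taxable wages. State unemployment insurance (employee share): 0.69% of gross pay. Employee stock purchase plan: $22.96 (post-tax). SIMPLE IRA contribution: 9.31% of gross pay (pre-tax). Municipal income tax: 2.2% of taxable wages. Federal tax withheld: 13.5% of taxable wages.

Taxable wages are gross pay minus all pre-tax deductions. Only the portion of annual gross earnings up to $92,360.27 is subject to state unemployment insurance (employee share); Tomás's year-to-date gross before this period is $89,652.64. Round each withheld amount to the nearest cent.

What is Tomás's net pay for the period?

$2,192.50

SIMPLE IRA contribution: $3,208.09 × 0.0931 = $298.67
Taxable wages = $3,208.09 − $298.67 = $2,909.42
Municipal income tax: $2,909.42 × 0.022 = $64.01
State tax withheld: $2,909.42 × 0.0751 = $218.50
Federal tax withheld: $2,909.42 × 0.135 = $392.77
State unemployment insurance (employee share): only $92,360.27 − $89,652.64 = $2,707.63 of this check is subject → $2,707.63 × 0.0069 = $18.68
Employee stock purchase plan: $22.96
Total deductions = $298.67 + $64.01 + $218.50 + $392.77 + $18.68 + $22.96 = $1,015.59
Net pay = $3,208.09 − $1,015.59 = $2,192.50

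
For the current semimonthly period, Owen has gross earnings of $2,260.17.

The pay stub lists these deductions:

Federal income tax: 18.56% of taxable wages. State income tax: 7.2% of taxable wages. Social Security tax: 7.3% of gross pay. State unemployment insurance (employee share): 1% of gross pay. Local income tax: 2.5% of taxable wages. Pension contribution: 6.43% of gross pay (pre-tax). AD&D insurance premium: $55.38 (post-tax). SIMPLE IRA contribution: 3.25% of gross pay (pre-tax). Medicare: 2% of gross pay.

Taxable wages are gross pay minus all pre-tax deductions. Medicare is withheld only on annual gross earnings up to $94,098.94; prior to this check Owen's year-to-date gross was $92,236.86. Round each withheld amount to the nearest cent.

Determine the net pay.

Pension contribution: $2,260.17 × 0.0643 = $145.33
SIMPLE IRA contribution: $2,260.17 × 0.0325 = $73.46
Pre-tax total = $145.33 + $73.46 = $218.79
Taxable wages = $2,260.17 − $218.79 = $2,041.38
Local income tax: $2,041.38 × 0.025 = $51.03
Federal income tax: $2,041.38 × 0.1856 = $378.88
State income tax: $2,041.38 × 0.072 = $146.98
Social Security tax: $2,260.17 × 0.073 = $164.99
Medicare: only $94,098.94 − $92,236.86 = $1,862.08 of this check is subject → $1,862.08 × 0.02 = $37.24
State unemployment insurance (employee share): $2,260.17 × 0.01 = $22.60
AD&D insurance premium: $55.38
Total deductions = $145.33 + $73.46 + $51.03 + $378.88 + $146.98 + $164.99 + $37.24 + $22.60 + $55.38 = $1,075.89
Net pay = $2,260.17 − $1,075.89 = $1,184.28

$1,184.28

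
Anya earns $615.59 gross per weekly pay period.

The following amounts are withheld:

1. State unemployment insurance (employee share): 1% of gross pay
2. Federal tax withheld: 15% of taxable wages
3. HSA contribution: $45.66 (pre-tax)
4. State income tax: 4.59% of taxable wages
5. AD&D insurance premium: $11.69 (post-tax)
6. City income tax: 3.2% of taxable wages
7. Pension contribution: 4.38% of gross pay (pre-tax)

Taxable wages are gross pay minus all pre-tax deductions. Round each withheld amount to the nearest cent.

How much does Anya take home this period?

$401.37

Pension contribution: $615.59 × 0.0438 = $26.96
HSA contribution: $45.66
Pre-tax total = $26.96 + $45.66 = $72.62
Taxable wages = $615.59 − $72.62 = $542.97
City income tax: $542.97 × 0.032 = $17.38
State income tax: $542.97 × 0.0459 = $24.92
Federal tax withheld: $542.97 × 0.15 = $81.45
State unemployment insurance (employee share): $615.59 × 0.01 = $6.16
AD&D insurance premium: $11.69
Total deductions = $26.96 + $45.66 + $17.38 + $24.92 + $81.45 + $6.16 + $11.69 = $214.22
Net pay = $615.59 − $214.22 = $401.37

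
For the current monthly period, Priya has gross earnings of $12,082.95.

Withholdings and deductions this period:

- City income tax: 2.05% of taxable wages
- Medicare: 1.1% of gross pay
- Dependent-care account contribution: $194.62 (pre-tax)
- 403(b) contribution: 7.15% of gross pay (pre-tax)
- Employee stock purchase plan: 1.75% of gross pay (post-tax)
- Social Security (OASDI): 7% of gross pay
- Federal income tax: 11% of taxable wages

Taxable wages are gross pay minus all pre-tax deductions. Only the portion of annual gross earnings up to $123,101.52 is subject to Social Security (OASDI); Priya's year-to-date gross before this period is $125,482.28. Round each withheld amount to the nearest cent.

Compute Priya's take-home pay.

$9,241.36

403(b) contribution: $12,082.95 × 0.0715 = $863.93
Dependent-care account contribution: $194.62
Pre-tax total = $863.93 + $194.62 = $1,058.55
Taxable wages = $12,082.95 − $1,058.55 = $11,024.40
Federal income tax: $11,024.40 × 0.11 = $1,212.68
City income tax: $11,024.40 × 0.0205 = $226.00
Medicare: $12,082.95 × 0.011 = $132.91
Social Security (OASDI): annual cap $123,101.52 already reached (YTD $125,482.28), so $0.00
Employee stock purchase plan: $12,082.95 × 0.0175 = $211.45
Total deductions = $863.93 + $194.62 + $1,212.68 + $226.00 + $132.91 + $0.00 + $211.45 = $2,841.59
Net pay = $12,082.95 − $2,841.59 = $9,241.36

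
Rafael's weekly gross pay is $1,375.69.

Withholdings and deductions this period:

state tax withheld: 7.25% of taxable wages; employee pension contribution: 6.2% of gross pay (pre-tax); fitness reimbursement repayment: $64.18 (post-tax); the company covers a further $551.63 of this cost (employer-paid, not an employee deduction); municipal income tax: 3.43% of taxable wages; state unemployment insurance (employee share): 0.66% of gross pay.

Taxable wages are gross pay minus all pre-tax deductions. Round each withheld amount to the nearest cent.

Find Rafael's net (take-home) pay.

$1,079.33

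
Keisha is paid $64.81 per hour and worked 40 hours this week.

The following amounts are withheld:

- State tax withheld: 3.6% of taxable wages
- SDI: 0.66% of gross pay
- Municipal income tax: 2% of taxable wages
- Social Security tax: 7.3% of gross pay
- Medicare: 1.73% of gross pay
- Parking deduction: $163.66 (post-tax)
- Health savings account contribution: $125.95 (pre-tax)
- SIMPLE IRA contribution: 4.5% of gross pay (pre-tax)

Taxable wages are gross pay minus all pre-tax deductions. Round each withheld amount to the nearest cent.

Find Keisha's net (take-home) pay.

Gross pay: 40 × $64.81 = $2,592.40
SIMPLE IRA contribution: $2,592.40 × 0.045 = $116.66
Health savings account contribution: $125.95
Pre-tax total = $116.66 + $125.95 = $242.61
Taxable wages = $2,592.40 − $242.61 = $2,349.79
State tax withheld: $2,349.79 × 0.036 = $84.59
Municipal income tax: $2,349.79 × 0.02 = $47.00
Medicare: $2,592.40 × 0.0173 = $44.85
SDI: $2,592.40 × 0.0066 = $17.11
Social Security tax: $2,592.40 × 0.073 = $189.25
Parking deduction: $163.66
Total deductions = $116.66 + $125.95 + $84.59 + $47.00 + $44.85 + $17.11 + $189.25 + $163.66 = $789.07
Net pay = $2,592.40 − $789.07 = $1,803.33

$1,803.33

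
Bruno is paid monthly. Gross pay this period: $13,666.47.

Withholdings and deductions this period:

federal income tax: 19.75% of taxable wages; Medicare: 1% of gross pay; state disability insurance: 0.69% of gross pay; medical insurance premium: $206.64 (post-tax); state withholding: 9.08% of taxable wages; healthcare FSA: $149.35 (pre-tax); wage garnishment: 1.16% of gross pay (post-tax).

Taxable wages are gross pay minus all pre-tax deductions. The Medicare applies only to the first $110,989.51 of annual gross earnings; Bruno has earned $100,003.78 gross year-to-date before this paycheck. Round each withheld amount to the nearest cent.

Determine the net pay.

Healthcare FSA: $149.35
Taxable wages = $13,666.47 − $149.35 = $13,517.12
State withholding: $13,517.12 × 0.0908 = $1,227.35
Federal income tax: $13,517.12 × 0.1975 = $2,669.63
State disability insurance: $13,666.47 × 0.0069 = $94.30
Medicare: only $110,989.51 − $100,003.78 = $10,985.73 of this check is subject → $10,985.73 × 0.01 = $109.86
Medical insurance premium: $206.64
Wage garnishment: $13,666.47 × 0.0116 = $158.53
Total deductions = $149.35 + $1,227.35 + $2,669.63 + $94.30 + $109.86 + $206.64 + $158.53 = $4,615.66
Net pay = $13,666.47 − $4,615.66 = $9,050.81

$9,050.81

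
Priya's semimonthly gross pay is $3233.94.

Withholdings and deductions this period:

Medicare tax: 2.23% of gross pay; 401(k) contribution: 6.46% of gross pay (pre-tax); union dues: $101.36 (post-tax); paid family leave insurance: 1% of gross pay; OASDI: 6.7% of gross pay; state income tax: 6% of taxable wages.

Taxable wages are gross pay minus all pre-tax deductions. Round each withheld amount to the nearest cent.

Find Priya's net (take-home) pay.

$2421.04

401(k) contribution: $3233.94 × 0.0646 = $208.91
Taxable wages = $3233.94 − $208.91 = $3025.03
State income tax: $3025.03 × 0.06 = $181.50
Medicare tax: $3233.94 × 0.0223 = $72.12
Paid family leave insurance: $3233.94 × 0.01 = $32.34
OASDI: $3233.94 × 0.067 = $216.67
Union dues: $101.36
Total deductions = $208.91 + $181.50 + $72.12 + $32.34 + $216.67 + $101.36 = $812.90
Net pay = $3233.94 − $812.90 = $2421.04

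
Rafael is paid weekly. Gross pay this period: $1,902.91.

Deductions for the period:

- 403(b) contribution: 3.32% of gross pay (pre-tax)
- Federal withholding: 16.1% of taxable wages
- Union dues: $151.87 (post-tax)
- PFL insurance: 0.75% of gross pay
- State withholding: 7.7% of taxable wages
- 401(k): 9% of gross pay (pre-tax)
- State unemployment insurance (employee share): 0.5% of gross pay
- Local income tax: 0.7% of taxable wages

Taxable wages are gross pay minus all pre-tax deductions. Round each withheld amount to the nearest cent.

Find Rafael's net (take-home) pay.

$1,084.05

401(k): $1,902.91 × 0.09 = $171.26
403(b) contribution: $1,902.91 × 0.0332 = $63.18
Pre-tax total = $171.26 + $63.18 = $234.44
Taxable wages = $1,902.91 − $234.44 = $1,668.47
Federal withholding: $1,668.47 × 0.161 = $268.62
State withholding: $1,668.47 × 0.077 = $128.47
Local income tax: $1,668.47 × 0.007 = $11.68
State unemployment insurance (employee share): $1,902.91 × 0.005 = $9.51
PFL insurance: $1,902.91 × 0.0075 = $14.27
Union dues: $151.87
Total deductions = $171.26 + $63.18 + $268.62 + $128.47 + $11.68 + $9.51 + $14.27 + $151.87 = $818.86
Net pay = $1,902.91 − $818.86 = $1,084.05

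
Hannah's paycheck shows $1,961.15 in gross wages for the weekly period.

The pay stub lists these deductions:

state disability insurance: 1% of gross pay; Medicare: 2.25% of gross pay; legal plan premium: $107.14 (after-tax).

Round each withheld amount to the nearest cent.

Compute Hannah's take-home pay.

$1,790.27

State disability insurance: $1,961.15 × 0.01 = $19.61
Medicare: $1,961.15 × 0.0225 = $44.13
Legal plan premium: $107.14
Total deductions = $19.61 + $44.13 + $107.14 = $170.88
Net pay = $1,961.15 − $170.88 = $1,790.27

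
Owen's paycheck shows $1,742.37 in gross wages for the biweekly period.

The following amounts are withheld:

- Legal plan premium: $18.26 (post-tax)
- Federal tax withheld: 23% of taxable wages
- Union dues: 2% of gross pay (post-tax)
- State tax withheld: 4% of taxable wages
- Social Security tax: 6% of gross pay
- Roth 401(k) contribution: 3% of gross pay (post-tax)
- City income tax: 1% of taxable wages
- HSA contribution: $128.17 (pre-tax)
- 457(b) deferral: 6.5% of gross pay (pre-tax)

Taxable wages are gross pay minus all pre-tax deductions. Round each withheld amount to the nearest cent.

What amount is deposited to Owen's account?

457(b) deferral: $1,742.37 × 0.065 = $113.25
HSA contribution: $128.17
Pre-tax total = $113.25 + $128.17 = $241.42
Taxable wages = $1,742.37 − $241.42 = $1,500.95
City income tax: $1,500.95 × 0.01 = $15.01
State tax withheld: $1,500.95 × 0.04 = $60.04
Federal tax withheld: $1,500.95 × 0.23 = $345.22
Social Security tax: $1,742.37 × 0.06 = $104.54
Union dues: $1,742.37 × 0.02 = $34.85
Roth 401(k) contribution: $1,742.37 × 0.03 = $52.27
Legal plan premium: $18.26
Total deductions = $113.25 + $128.17 + $15.01 + $60.04 + $345.22 + $104.54 + $34.85 + $52.27 + $18.26 = $871.61
Net pay = $1,742.37 − $871.61 = $870.76

$870.76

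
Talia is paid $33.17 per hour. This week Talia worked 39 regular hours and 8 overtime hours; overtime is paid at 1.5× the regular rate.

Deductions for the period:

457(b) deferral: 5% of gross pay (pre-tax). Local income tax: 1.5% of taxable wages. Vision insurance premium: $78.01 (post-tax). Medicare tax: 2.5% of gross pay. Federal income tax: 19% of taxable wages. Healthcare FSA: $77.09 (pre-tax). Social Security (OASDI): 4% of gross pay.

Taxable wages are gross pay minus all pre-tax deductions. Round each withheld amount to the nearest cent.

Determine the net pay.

$1,028.38

Regular pay: 39 × $33.17 = $1,293.63
Overtime pay: 8 × $33.17 × 1.5 = $398.04
Gross pay = $1,293.63 + $398.04 = $1,691.67
Healthcare FSA: $77.09
457(b) deferral: $1,691.67 × 0.05 = $84.58
Pre-tax total = $77.09 + $84.58 = $161.67
Taxable wages = $1,691.67 − $161.67 = $1,530.00
Local income tax: $1,530.00 × 0.015 = $22.95
Federal income tax: $1,530.00 × 0.19 = $290.70
Social Security (OASDI): $1,691.67 × 0.04 = $67.67
Medicare tax: $1,691.67 × 0.025 = $42.29
Vision insurance premium: $78.01
Total deductions = $77.09 + $84.58 + $22.95 + $290.70 + $67.67 + $42.29 + $78.01 = $663.29
Net pay = $1,691.67 − $663.29 = $1,028.38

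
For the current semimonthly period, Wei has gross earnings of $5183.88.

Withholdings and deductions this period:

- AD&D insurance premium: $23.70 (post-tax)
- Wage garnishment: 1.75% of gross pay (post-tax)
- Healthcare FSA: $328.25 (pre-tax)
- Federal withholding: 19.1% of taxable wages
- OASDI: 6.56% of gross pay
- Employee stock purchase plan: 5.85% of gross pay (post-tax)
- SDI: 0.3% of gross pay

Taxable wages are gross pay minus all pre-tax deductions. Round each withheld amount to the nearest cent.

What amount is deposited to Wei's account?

$3154.91

Healthcare FSA: $328.25
Taxable wages = $5183.88 − $328.25 = $4855.63
Federal withholding: $4855.63 × 0.191 = $927.43
OASDI: $5183.88 × 0.0656 = $340.06
SDI: $5183.88 × 0.003 = $15.55
Employee stock purchase plan: $5183.88 × 0.0585 = $303.26
AD&D insurance premium: $23.70
Wage garnishment: $5183.88 × 0.0175 = $90.72
Total deductions = $328.25 + $927.43 + $340.06 + $15.55 + $303.26 + $23.70 + $90.72 = $2028.97
Net pay = $5183.88 − $2028.97 = $3154.91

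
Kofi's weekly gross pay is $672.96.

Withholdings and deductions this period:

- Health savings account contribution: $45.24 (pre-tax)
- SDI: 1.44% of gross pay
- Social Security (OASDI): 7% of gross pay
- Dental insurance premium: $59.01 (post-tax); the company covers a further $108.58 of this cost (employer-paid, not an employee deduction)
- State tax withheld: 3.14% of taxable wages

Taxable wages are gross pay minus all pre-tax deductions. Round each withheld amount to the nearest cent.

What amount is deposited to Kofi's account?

$492.20

Health savings account contribution: $45.24
Taxable wages = $672.96 − $45.24 = $627.72
State tax withheld: $627.72 × 0.0314 = $19.71
Social Security (OASDI): $672.96 × 0.07 = $47.11
SDI: $672.96 × 0.0144 = $9.69
Dental insurance premium: $59.01
(Employer's $108.58 toward dental insurance premium is not withheld from the employee.)
Total deductions = $45.24 + $19.71 + $47.11 + $9.69 + $59.01 = $180.76
Net pay = $672.96 − $180.76 = $492.20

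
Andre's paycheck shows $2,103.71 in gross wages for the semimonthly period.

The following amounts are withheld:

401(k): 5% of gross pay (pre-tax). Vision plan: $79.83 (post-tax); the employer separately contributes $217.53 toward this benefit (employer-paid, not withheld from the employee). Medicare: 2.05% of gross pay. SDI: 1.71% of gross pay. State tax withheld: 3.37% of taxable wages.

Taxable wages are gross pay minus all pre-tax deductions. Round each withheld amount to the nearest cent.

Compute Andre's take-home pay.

$1,772.24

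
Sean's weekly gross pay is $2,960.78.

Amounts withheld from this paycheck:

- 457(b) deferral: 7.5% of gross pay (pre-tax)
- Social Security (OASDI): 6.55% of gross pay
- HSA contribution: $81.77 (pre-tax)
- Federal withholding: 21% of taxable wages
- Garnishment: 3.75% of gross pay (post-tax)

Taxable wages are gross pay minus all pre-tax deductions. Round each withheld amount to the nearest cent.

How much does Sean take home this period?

$1,794.03

HSA contribution: $81.77
457(b) deferral: $2,960.78 × 0.075 = $222.06
Pre-tax total = $81.77 + $222.06 = $303.83
Taxable wages = $2,960.78 − $303.83 = $2,656.95
Federal withholding: $2,656.95 × 0.21 = $557.96
Social Security (OASDI): $2,960.78 × 0.0655 = $193.93
Garnishment: $2,960.78 × 0.0375 = $111.03
Total deductions = $81.77 + $222.06 + $557.96 + $193.93 + $111.03 = $1,166.75
Net pay = $2,960.78 − $1,166.75 = $1,794.03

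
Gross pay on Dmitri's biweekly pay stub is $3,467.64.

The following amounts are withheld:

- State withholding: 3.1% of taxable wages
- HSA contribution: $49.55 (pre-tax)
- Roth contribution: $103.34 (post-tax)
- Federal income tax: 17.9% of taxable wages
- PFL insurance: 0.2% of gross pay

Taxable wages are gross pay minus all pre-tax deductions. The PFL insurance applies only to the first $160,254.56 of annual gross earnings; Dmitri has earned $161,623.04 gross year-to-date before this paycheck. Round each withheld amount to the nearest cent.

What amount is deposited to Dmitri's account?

$2,596.95

HSA contribution: $49.55
Taxable wages = $3,467.64 − $49.55 = $3,418.09
Federal income tax: $3,418.09 × 0.179 = $611.84
State withholding: $3,418.09 × 0.031 = $105.96
PFL insurance: annual cap $160,254.56 already reached (YTD $161,623.04), so $0.00
Roth contribution: $103.34
Total deductions = $49.55 + $611.84 + $105.96 + $0.00 + $103.34 = $870.69
Net pay = $3,467.64 − $870.69 = $2,596.95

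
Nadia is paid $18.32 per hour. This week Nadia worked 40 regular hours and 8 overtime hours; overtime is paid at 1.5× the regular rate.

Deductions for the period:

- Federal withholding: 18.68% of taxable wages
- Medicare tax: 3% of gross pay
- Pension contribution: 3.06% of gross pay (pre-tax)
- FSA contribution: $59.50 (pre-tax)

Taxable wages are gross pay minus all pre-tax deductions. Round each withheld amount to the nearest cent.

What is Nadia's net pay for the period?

$674.02

Regular pay: 40 × $18.32 = $732.80
Overtime pay: 8 × $18.32 × 1.5 = $219.84
Gross pay = $732.80 + $219.84 = $952.64
FSA contribution: $59.50
Pension contribution: $952.64 × 0.0306 = $29.15
Pre-tax total = $59.50 + $29.15 = $88.65
Taxable wages = $952.64 − $88.65 = $863.99
Federal withholding: $863.99 × 0.1868 = $161.39
Medicare tax: $952.64 × 0.03 = $28.58
Total deductions = $59.50 + $29.15 + $161.39 + $28.58 = $278.62
Net pay = $952.64 − $278.62 = $674.02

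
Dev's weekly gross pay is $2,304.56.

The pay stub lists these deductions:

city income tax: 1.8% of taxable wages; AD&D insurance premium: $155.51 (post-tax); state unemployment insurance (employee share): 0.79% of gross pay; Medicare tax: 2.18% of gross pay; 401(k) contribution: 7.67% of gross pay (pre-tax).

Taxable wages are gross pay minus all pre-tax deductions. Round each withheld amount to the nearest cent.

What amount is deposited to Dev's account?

401(k) contribution: $2,304.56 × 0.0767 = $176.76
Taxable wages = $2,304.56 − $176.76 = $2,127.80
City income tax: $2,127.80 × 0.018 = $38.30
Medicare tax: $2,304.56 × 0.0218 = $50.24
State unemployment insurance (employee share): $2,304.56 × 0.0079 = $18.21
AD&D insurance premium: $155.51
Total deductions = $176.76 + $38.30 + $50.24 + $18.21 + $155.51 = $439.02
Net pay = $2,304.56 − $439.02 = $1,865.54

$1,865.54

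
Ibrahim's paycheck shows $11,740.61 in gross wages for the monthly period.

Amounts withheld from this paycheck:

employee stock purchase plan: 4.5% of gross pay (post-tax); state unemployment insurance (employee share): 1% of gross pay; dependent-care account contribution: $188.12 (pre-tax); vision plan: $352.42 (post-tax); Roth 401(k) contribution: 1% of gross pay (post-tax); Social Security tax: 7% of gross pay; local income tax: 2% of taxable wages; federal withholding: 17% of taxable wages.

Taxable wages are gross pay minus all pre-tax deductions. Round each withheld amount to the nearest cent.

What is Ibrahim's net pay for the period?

$7,420.11

Dependent-care account contribution: $188.12
Taxable wages = $11,740.61 − $188.12 = $11,552.49
Federal withholding: $11,552.49 × 0.17 = $1,963.92
Local income tax: $11,552.49 × 0.02 = $231.05
State unemployment insurance (employee share): $11,740.61 × 0.01 = $117.41
Social Security tax: $11,740.61 × 0.07 = $821.84
Employee stock purchase plan: $11,740.61 × 0.045 = $528.33
Roth 401(k) contribution: $11,740.61 × 0.01 = $117.41
Vision plan: $352.42
Total deductions = $188.12 + $1,963.92 + $231.05 + $117.41 + $821.84 + $528.33 + $117.41 + $352.42 = $4,320.50
Net pay = $11,740.61 − $4,320.50 = $7,420.11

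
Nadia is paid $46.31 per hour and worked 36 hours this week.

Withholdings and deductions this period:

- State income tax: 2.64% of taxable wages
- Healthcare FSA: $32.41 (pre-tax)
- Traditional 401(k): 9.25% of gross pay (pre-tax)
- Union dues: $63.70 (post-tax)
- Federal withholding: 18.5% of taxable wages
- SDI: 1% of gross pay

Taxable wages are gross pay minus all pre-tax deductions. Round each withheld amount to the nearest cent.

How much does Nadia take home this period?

Gross pay: 36 × $46.31 = $1,667.16
Healthcare FSA: $32.41
Traditional 401(k): $1,667.16 × 0.0925 = $154.21
Pre-tax total = $32.41 + $154.21 = $186.62
Taxable wages = $1,667.16 − $186.62 = $1,480.54
Federal withholding: $1,480.54 × 0.185 = $273.90
State income tax: $1,480.54 × 0.0264 = $39.09
SDI: $1,667.16 × 0.01 = $16.67
Union dues: $63.70
Total deductions = $32.41 + $154.21 + $273.90 + $39.09 + $16.67 + $63.70 = $579.98
Net pay = $1,667.16 − $579.98 = $1,087.18

$1,087.18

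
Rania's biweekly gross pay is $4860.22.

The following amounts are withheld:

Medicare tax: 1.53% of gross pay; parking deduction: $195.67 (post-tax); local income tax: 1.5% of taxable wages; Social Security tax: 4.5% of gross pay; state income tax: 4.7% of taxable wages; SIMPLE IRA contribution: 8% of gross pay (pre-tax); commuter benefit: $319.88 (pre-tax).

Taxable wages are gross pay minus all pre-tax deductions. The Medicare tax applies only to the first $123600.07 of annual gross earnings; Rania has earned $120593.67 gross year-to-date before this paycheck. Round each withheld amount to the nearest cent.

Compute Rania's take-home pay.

Commuter benefit: $319.88
SIMPLE IRA contribution: $4860.22 × 0.08 = $388.82
Pre-tax total = $319.88 + $388.82 = $708.70
Taxable wages = $4860.22 − $708.70 = $4151.52
Local income tax: $4151.52 × 0.015 = $62.27
State income tax: $4151.52 × 0.047 = $195.12
Medicare tax: only $123600.07 − $120593.67 = $3006.40 of this check is subject → $3006.40 × 0.0153 = $46.00
Social Security tax: $4860.22 × 0.045 = $218.71
Parking deduction: $195.67
Total deductions = $319.88 + $388.82 + $62.27 + $195.12 + $46.00 + $218.71 + $195.67 = $1426.47
Net pay = $4860.22 − $1426.47 = $3433.75

$3433.75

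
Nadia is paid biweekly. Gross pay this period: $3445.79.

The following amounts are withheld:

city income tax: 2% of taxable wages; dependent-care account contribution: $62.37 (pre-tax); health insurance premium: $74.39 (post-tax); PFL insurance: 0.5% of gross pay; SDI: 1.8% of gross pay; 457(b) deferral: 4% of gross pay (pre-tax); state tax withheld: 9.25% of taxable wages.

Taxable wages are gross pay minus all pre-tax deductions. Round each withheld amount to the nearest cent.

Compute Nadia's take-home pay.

Dependent-care account contribution: $62.37
457(b) deferral: $3445.79 × 0.04 = $137.83
Pre-tax total = $62.37 + $137.83 = $200.20
Taxable wages = $3445.79 − $200.20 = $3245.59
City income tax: $3245.59 × 0.02 = $64.91
State tax withheld: $3245.59 × 0.0925 = $300.22
SDI: $3445.79 × 0.018 = $62.02
PFL insurance: $3445.79 × 0.005 = $17.23
Health insurance premium: $74.39
Total deductions = $62.37 + $137.83 + $64.91 + $300.22 + $62.02 + $17.23 + $74.39 = $718.97
Net pay = $3445.79 − $718.97 = $2726.82

$2726.82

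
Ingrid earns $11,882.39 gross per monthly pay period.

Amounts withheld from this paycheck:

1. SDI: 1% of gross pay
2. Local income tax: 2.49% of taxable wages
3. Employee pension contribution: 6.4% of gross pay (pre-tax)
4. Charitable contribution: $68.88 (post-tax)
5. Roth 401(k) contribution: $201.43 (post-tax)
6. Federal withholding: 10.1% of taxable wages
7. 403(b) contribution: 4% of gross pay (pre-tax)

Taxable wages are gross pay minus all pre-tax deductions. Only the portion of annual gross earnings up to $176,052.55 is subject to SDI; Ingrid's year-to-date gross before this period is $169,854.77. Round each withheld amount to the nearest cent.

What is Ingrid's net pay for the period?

Employee pension contribution: $11,882.39 × 0.064 = $760.47
403(b) contribution: $11,882.39 × 0.04 = $475.30
Pre-tax total = $760.47 + $475.30 = $1,235.77
Taxable wages = $11,882.39 − $1,235.77 = $10,646.62
Local income tax: $10,646.62 × 0.0249 = $265.10
Federal withholding: $10,646.62 × 0.101 = $1,075.31
SDI: only $176,052.55 − $169,854.77 = $6,197.78 of this check is subject → $6,197.78 × 0.01 = $61.98
Charitable contribution: $68.88
Roth 401(k) contribution: $201.43
Total deductions = $760.47 + $475.30 + $265.10 + $1,075.31 + $61.98 + $68.88 + $201.43 = $2,908.47
Net pay = $11,882.39 − $2,908.47 = $8,973.92

$8,973.92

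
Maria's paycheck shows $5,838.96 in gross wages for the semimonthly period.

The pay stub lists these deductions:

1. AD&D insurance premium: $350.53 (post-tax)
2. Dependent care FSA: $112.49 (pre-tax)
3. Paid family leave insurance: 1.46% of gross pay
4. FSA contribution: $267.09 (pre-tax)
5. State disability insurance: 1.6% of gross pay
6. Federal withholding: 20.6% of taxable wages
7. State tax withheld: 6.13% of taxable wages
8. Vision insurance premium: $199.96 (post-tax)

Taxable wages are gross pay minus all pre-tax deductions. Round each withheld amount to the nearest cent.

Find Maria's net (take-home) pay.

Dependent care FSA: $112.49
FSA contribution: $267.09
Pre-tax total = $112.49 + $267.09 = $379.58
Taxable wages = $5,838.96 − $379.58 = $5,459.38
State tax withheld: $5,459.38 × 0.0613 = $334.66
Federal withholding: $5,459.38 × 0.206 = $1,124.63
Paid family leave insurance: $5,838.96 × 0.0146 = $85.25
State disability insurance: $5,838.96 × 0.016 = $93.42
Vision insurance premium: $199.96
AD&D insurance premium: $350.53
Total deductions = $112.49 + $267.09 + $334.66 + $1,124.63 + $85.25 + $93.42 + $199.96 + $350.53 = $2,568.03
Net pay = $5,838.96 − $2,568.03 = $3,270.93

$3,270.93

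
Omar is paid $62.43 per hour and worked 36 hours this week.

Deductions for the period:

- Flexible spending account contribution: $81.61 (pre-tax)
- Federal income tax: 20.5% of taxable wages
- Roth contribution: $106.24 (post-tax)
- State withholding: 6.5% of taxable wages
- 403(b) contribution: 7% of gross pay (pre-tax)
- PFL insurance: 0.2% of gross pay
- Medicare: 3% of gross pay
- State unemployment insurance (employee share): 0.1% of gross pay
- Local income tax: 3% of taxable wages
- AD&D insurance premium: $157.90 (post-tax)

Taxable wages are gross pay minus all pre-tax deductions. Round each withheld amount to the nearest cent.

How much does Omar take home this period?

$1,067.68

Gross pay: 36 × $62.43 = $2,247.48
403(b) contribution: $2,247.48 × 0.07 = $157.32
Flexible spending account contribution: $81.61
Pre-tax total = $157.32 + $81.61 = $238.93
Taxable wages = $2,247.48 − $238.93 = $2,008.55
Local income tax: $2,008.55 × 0.03 = $60.26
State withholding: $2,008.55 × 0.065 = $130.56
Federal income tax: $2,008.55 × 0.205 = $411.75
State unemployment insurance (employee share): $2,247.48 × 0.001 = $2.25
Medicare: $2,247.48 × 0.03 = $67.42
PFL insurance: $2,247.48 × 0.002 = $4.49
AD&D insurance premium: $157.90
Roth contribution: $106.24
Total deductions = $157.32 + $81.61 + $60.26 + $130.56 + $411.75 + $2.25 + $67.42 + $4.49 + $157.90 + $106.24 = $1,179.80
Net pay = $2,247.48 − $1,179.80 = $1,067.68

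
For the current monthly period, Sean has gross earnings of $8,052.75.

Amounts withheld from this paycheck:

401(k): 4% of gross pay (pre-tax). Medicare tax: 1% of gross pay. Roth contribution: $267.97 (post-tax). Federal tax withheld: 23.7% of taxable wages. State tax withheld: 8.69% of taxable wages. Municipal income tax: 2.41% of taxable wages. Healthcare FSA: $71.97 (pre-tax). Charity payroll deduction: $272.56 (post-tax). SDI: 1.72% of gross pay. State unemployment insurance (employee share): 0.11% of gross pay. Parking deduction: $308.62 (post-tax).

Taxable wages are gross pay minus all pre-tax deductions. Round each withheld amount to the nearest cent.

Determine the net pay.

Healthcare FSA: $71.97
401(k): $8,052.75 × 0.04 = $322.11
Pre-tax total = $71.97 + $322.11 = $394.08
Taxable wages = $8,052.75 − $394.08 = $7,658.67
Federal tax withheld: $7,658.67 × 0.237 = $1,815.10
State tax withheld: $7,658.67 × 0.0869 = $665.54
Municipal income tax: $7,658.67 × 0.0241 = $184.57
State unemployment insurance (employee share): $8,052.75 × 0.0011 = $8.86
SDI: $8,052.75 × 0.0172 = $138.51
Medicare tax: $8,052.75 × 0.01 = $80.53
Charity payroll deduction: $272.56
Roth contribution: $267.97
Parking deduction: $308.62
Total deductions = $71.97 + $322.11 + $1,815.10 + $665.54 + $184.57 + $8.86 + $138.51 + $80.53 + $272.56 + $267.97 + $308.62 = $4,136.34
Net pay = $8,052.75 − $4,136.34 = $3,916.41

$3,916.41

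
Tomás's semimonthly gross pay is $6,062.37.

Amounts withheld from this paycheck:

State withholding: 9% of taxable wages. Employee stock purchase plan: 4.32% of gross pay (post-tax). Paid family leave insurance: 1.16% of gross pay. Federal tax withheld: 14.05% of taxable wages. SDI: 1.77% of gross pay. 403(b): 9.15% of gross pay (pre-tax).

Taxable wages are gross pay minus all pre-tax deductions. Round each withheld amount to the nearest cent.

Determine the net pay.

$3,798.63

403(b): $6,062.37 × 0.0915 = $554.71
Taxable wages = $6,062.37 − $554.71 = $5,507.66
Federal tax withheld: $5,507.66 × 0.1405 = $773.83
State withholding: $5,507.66 × 0.09 = $495.69
SDI: $6,062.37 × 0.0177 = $107.30
Paid family leave insurance: $6,062.37 × 0.0116 = $70.32
Employee stock purchase plan: $6,062.37 × 0.0432 = $261.89
Total deductions = $554.71 + $773.83 + $495.69 + $107.30 + $70.32 + $261.89 = $2,263.74
Net pay = $6,062.37 − $2,263.74 = $3,798.63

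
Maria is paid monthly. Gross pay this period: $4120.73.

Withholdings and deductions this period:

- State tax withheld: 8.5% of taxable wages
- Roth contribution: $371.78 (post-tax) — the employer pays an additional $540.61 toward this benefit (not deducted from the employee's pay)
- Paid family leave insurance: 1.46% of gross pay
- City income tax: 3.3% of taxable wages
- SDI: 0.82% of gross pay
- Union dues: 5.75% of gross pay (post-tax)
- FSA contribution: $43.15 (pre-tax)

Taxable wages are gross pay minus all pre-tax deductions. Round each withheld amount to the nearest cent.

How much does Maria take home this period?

$2893.76

FSA contribution: $43.15
Taxable wages = $4120.73 − $43.15 = $4077.58
State tax withheld: $4077.58 × 0.085 = $346.59
City income tax: $4077.58 × 0.033 = $134.56
Paid family leave insurance: $4120.73 × 0.0146 = $60.16
SDI: $4120.73 × 0.0082 = $33.79
Union dues: $4120.73 × 0.0575 = $236.94
Roth contribution: $371.78
(Employer's $540.61 toward Roth contribution is not withheld from the employee.)
Total deductions = $43.15 + $346.59 + $134.56 + $60.16 + $33.79 + $236.94 + $371.78 = $1226.97
Net pay = $4120.73 − $1226.97 = $2893.76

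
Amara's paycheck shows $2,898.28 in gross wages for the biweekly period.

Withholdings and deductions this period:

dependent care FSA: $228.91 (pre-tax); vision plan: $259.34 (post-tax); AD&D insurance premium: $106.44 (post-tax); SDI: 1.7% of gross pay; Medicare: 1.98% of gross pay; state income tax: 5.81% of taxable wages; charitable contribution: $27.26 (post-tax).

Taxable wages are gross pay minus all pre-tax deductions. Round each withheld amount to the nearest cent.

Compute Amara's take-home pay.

$2,014.58

Dependent care FSA: $228.91
Taxable wages = $2,898.28 − $228.91 = $2,669.37
State income tax: $2,669.37 × 0.0581 = $155.09
Medicare: $2,898.28 × 0.0198 = $57.39
SDI: $2,898.28 × 0.017 = $49.27
AD&D insurance premium: $106.44
Vision plan: $259.34
Charitable contribution: $27.26
Total deductions = $228.91 + $155.09 + $57.39 + $49.27 + $106.44 + $259.34 + $27.26 = $883.70
Net pay = $2,898.28 − $883.70 = $2,014.58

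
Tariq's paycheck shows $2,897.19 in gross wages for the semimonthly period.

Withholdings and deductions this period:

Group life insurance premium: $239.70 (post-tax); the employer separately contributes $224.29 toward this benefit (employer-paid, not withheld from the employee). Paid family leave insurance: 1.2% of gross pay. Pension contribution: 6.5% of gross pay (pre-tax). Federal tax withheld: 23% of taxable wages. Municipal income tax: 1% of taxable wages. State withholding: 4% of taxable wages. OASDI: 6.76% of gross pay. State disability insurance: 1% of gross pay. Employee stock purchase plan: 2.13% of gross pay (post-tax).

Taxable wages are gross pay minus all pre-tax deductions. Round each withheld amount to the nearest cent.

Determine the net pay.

Pension contribution: $2,897.19 × 0.065 = $188.32
Taxable wages = $2,897.19 − $188.32 = $2,708.87
Federal tax withheld: $2,708.87 × 0.23 = $623.04
State withholding: $2,708.87 × 0.04 = $108.35
Municipal income tax: $2,708.87 × 0.01 = $27.09
State disability insurance: $2,897.19 × 0.01 = $28.97
Paid family leave insurance: $2,897.19 × 0.012 = $34.77
OASDI: $2,897.19 × 0.0676 = $195.85
Employee stock purchase plan: $2,897.19 × 0.0213 = $61.71
Group life insurance premium: $239.70
(Employer's $224.29 toward group life insurance premium is not withheld from the employee.)
Total deductions = $188.32 + $623.04 + $108.35 + $27.09 + $28.97 + $34.77 + $195.85 + $61.71 + $239.70 = $1,507.80
Net pay = $2,897.19 − $1,507.80 = $1,389.39

$1,389.39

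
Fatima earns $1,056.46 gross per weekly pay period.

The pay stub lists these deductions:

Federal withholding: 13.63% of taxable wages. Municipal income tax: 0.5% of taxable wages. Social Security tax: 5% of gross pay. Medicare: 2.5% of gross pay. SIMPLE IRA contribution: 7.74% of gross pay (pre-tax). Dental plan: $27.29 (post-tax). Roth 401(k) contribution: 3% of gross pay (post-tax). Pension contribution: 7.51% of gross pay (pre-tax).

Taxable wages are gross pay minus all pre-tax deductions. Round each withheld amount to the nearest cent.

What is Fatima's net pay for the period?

SIMPLE IRA contribution: $1,056.46 × 0.0774 = $81.77
Pension contribution: $1,056.46 × 0.0751 = $79.34
Pre-tax total = $81.77 + $79.34 = $161.11
Taxable wages = $1,056.46 − $161.11 = $895.35
Federal withholding: $895.35 × 0.1363 = $122.04
Municipal income tax: $895.35 × 0.005 = $4.48
Medicare: $1,056.46 × 0.025 = $26.41
Social Security tax: $1,056.46 × 0.05 = $52.82
Dental plan: $27.29
Roth 401(k) contribution: $1,056.46 × 0.03 = $31.69
Total deductions = $81.77 + $79.34 + $122.04 + $4.48 + $26.41 + $52.82 + $27.29 + $31.69 = $425.84
Net pay = $1,056.46 − $425.84 = $630.62

$630.62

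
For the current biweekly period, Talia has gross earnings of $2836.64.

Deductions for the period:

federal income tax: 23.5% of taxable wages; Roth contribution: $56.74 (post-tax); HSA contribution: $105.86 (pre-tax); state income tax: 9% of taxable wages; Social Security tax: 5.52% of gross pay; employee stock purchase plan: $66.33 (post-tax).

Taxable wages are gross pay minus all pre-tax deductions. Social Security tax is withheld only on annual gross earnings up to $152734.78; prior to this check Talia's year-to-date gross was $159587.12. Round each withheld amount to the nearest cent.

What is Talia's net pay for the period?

HSA contribution: $105.86
Taxable wages = $2836.64 − $105.86 = $2730.78
Federal income tax: $2730.78 × 0.235 = $641.73
State income tax: $2730.78 × 0.09 = $245.77
Social Security tax: annual cap $152734.78 already reached (YTD $159587.12), so $0.00
Employee stock purchase plan: $66.33
Roth contribution: $56.74
Total deductions = $105.86 + $641.73 + $245.77 + $0.00 + $66.33 + $56.74 = $1116.43
Net pay = $2836.64 − $1116.43 = $1720.21

$1720.21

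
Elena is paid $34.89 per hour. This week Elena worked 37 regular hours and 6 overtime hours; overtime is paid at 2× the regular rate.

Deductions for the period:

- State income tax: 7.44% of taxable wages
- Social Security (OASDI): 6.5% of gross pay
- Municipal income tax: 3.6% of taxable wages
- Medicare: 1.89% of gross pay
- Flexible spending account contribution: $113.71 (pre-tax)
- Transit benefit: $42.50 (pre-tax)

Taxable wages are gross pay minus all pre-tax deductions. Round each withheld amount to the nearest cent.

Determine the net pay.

Regular pay: 37 × $34.89 = $1290.93
Overtime pay: 6 × $34.89 × 2 = $418.68
Gross pay = $1290.93 + $418.68 = $1709.61
Transit benefit: $42.50
Flexible spending account contribution: $113.71
Pre-tax total = $42.50 + $113.71 = $156.21
Taxable wages = $1709.61 − $156.21 = $1553.40
Municipal income tax: $1553.40 × 0.036 = $55.92
State income tax: $1553.40 × 0.0744 = $115.57
Medicare: $1709.61 × 0.0189 = $32.31
Social Security (OASDI): $1709.61 × 0.065 = $111.12
Total deductions = $42.50 + $113.71 + $55.92 + $115.57 + $32.31 + $111.12 = $471.13
Net pay = $1709.61 − $471.13 = $1238.48

$1238.48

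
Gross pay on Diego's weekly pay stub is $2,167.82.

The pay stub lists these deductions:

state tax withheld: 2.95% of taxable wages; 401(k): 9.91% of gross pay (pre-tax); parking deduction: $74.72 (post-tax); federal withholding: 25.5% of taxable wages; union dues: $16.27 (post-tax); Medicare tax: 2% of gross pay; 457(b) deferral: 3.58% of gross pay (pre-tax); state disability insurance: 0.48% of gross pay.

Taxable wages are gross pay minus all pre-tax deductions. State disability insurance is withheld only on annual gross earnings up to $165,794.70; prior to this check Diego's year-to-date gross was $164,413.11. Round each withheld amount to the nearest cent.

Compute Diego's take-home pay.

$1,200.86

457(b) deferral: $2,167.82 × 0.0358 = $77.61
401(k): $2,167.82 × 0.0991 = $214.83
Pre-tax total = $77.61 + $214.83 = $292.44
Taxable wages = $2,167.82 − $292.44 = $1,875.38
Federal withholding: $1,875.38 × 0.255 = $478.22
State tax withheld: $1,875.38 × 0.0295 = $55.32
State disability insurance: only $165,794.70 − $164,413.11 = $1,381.59 of this check is subject → $1,381.59 × 0.0048 = $6.63
Medicare tax: $2,167.82 × 0.02 = $43.36
Parking deduction: $74.72
Union dues: $16.27
Total deductions = $77.61 + $214.83 + $478.22 + $55.32 + $6.63 + $43.36 + $74.72 + $16.27 = $966.96
Net pay = $2,167.82 − $966.96 = $1,200.86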